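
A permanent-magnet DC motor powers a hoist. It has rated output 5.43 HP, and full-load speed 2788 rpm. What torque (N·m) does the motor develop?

13.9 N·m

P_out = 5.43 × 746 = 4051 W
ω = 2π × 2788/60 = 292 rad/s
τ = P_out/ω = 4051/292 = 13.9 N·m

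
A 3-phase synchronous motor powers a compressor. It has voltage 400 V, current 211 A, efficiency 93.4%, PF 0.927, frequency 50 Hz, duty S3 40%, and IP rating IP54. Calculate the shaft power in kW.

127 kW

P_in = √3·V·I·cosφ = 1.732 × 400 × 211 × 0.927 = 135510 W
P_out = η·P_in = 0.934 × 135510 = 126566 W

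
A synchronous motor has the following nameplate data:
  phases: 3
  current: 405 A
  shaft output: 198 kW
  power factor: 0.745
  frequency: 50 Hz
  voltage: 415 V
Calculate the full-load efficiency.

91.3 %

P_out = 198 kW = 198000 W
P_in = √3·V_L·I_L·cosφ = 1.732 × 415 × 405 × 0.745 = 216874 W
η = P_out / P_in = 198000 / 216874 = 0.913 = 91.3%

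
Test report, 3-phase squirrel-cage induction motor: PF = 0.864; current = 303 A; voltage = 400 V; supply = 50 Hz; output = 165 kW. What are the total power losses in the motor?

16400 W

P_in = √3·V·I·cosφ = 1.732×400×303×0.864 = 181369 W
P_out = 165000 W
Losses = P_in − P_out = 181369 − 165000 = 16369 W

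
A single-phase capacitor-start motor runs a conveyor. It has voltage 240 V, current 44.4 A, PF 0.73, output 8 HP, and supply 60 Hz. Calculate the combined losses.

1.81 kW

P_in = V·I·cosφ = 240×44.4×0.73 = 7779 W
P_out = 8×746 = 5968 W
Losses = P_in − P_out = 7779 − 5968 = 1811 W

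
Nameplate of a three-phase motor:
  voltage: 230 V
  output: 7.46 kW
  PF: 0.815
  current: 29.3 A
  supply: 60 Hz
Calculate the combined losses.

2050 W

P_in = √3·V·I·cosφ = 1.732×230×29.3×0.815 = 9513 W
P_out = 7460 W
Losses = P_in − P_out = 9513 − 7460 = 2053 W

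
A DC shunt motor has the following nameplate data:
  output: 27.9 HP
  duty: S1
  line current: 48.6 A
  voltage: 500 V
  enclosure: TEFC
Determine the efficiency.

P_out = 27.9 × 746 = 20813 W
P_in = V·I = 500 × 48.6 = 24300 W
η = P_out / P_in = 20813 / 24300 = 0.857 = 85.7%

85.7 %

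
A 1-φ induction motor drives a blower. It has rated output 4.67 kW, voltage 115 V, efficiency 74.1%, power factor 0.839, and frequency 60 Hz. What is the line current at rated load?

P_out = 4.67 kW = 4670 W
P_in = P_out / η = 4670 / 0.741 = 6302 W
I = P_in / (V·cosφ) = 6302 / (115 × 0.839) = 65.3 A

65.3 A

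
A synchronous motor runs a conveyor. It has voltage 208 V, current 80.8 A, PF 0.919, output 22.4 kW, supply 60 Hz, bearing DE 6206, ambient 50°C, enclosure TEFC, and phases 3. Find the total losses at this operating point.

P_in = √3·V·I·cosφ = 1.732×208×80.8×0.919 = 26751 W
P_out = 22400 W
Losses = P_in − P_out = 26751 − 22400 = 4351 W

4350 W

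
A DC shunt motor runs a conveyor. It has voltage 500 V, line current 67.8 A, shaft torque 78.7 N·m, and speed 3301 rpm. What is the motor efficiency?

80.3 %

ω = 2π × 3301/60 = 345.7 rad/s; P_out = τω = 78.7 × 345.7 = 27207 W
P_in = V·I = 500 × 67.8 = 33900 W
η = P_out / P_in = 27207 / 33900 = 0.803 = 80.3%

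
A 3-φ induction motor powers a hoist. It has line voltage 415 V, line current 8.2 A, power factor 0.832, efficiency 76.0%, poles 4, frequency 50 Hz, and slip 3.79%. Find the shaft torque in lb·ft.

P_in = √3·V·I·cosφ = 1.732 × 415 × 8.2 × 0.832 = 4904 W
P_out = η·P_in = 0.76 × 4904 = 3727 W
n_s = 120×50/4 = 1500 rpm; n = 1500×(1−0.0379) = 1443 rpm
ω = 2π×1443/60 = 151.1 rad/s
τ = P_out/ω = 3727/151.1 = 24.67 N·m
In lb·ft: 24.67/1.356 = 18.2 lb·ft

18.2 lb·ft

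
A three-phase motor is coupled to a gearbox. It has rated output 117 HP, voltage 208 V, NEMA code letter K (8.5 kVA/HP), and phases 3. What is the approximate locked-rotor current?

2760 A

S_LR = 8.5 × 117 = 994.5 kVA
I_LR = S_LR/(√3·V_L) = 994500/(1.732×208) = 2760 A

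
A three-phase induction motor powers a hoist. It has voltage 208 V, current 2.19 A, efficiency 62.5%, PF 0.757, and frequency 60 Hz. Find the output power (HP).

0.5 HP

P_in = √3·V·I·cosφ = 1.732 × 208 × 2.19 × 0.757 = 597 W
P_out = η·P_in = 0.625 × 597 = 373 W
= 373/746 = 0.5 HP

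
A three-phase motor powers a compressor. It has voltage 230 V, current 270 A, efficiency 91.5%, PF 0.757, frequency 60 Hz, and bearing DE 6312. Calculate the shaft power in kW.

P_in = √3·V·I·cosφ = 1.732 × 230 × 270 × 0.757 = 81421 W
P_out = η·P_in = 0.915 × 81421 = 74500 W

74.5 kW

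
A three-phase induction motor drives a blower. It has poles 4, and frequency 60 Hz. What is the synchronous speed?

n_s = 120f/p = 120×60/4 = 1800 rpm

1800 rpm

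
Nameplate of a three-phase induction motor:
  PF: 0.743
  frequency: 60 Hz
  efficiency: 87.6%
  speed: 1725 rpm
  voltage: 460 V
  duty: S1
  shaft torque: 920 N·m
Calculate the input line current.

320 A

ω = 2π×1725/60 = 180.6 rad/s; P_out = τω = 920 × 180.6 = 166152 W
P_in = P_out / η = 166152 / 0.876 = 189671 W
I_L = P_in / (√3·V_L·cosφ) = 189671 / (1.732 × 460 × 0.743) = 320 A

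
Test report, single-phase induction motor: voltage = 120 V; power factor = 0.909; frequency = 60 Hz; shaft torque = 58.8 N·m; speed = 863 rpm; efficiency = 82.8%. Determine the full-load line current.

ω = 2π×863/60 = 90.37 rad/s; P_out = τω = 58.8 × 90.37 = 5314 W
P_in = P_out / η = 5314 / 0.828 = 6418 W
I = P_in / (V·cosφ) = 6418 / (120 × 0.909) = 58.8 A

58.8 A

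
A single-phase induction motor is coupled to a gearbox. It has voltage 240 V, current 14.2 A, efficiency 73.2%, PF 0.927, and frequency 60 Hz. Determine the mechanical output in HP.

3.1 HP

P_in = V·I·cosφ = 240 × 14.2 × 0.927 = 3159 W
P_out = η·P_in = 0.732 × 3159 = 2312 W
= 2312/746 = 3.1 HP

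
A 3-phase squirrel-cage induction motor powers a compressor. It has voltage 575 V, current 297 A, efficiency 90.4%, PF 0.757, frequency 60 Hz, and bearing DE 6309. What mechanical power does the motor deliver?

202 kW

P_in = √3·V·I·cosφ = 1.732 × 575 × 297 × 0.757 = 223907 W
P_out = η·P_in = 0.904 × 223907 = 202412 W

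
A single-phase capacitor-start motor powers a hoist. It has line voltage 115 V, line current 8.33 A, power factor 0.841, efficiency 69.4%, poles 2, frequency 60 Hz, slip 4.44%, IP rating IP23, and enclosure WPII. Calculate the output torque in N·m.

P_in = V·I·cosφ = 115 × 8.33 × 0.841 = 806 W
P_out = η·P_in = 0.694 × 806 = 559 W
n_s = 120×60/2 = 3600 rpm; n = 3600×(1−0.0444) = 3440 rpm
ω = 2π×3440/60 = 360.2 rad/s
τ = P_out/ω = 559/360.2 = 1.55 N·m

1.55 N·m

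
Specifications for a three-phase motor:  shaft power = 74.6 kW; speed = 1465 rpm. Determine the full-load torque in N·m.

486 N·m

ω = 2π × 1465/60 = 153.4 rad/s
τ = P/ω = 74600/153.4 = 486 N·m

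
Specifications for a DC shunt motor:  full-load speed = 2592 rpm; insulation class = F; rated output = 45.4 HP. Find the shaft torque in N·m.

125 N·m

P_out = 45.4 × 746 = 33868 W
ω = 2π × 2592/60 = 271.4 rad/s
τ = P_out/ω = 33868/271.4 = 125 N·m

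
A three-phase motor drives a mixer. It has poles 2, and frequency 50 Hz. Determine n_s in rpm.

3000 rpm

n_s = 120f/p = 120×50/2 = 3000 rpm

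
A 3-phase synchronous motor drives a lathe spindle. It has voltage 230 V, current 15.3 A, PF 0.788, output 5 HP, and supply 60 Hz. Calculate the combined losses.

P_in = √3·V·I·cosφ = 1.732×230×15.3×0.788 = 4803 W
P_out = 5×746 = 3730 W
Losses = P_in − P_out = 4803 − 3730 = 1073 W

1.07 kW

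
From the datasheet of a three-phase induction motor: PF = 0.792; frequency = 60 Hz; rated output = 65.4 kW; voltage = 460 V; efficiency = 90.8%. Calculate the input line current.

P_out = 65.4 kW = 65400 W
P_in = P_out / η = 65400 / 0.908 = 72026 W
I_L = P_in / (√3·V_L·cosφ) = 72026 / (1.732 × 460 × 0.792) = 114 A

114 A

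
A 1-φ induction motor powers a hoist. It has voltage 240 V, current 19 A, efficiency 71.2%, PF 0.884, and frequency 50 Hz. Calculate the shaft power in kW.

2.87 kW

P_in = V·I·cosφ = 240 × 19 × 0.884 = 4031 W
P_out = η·P_in = 0.712 × 4031 = 2870 W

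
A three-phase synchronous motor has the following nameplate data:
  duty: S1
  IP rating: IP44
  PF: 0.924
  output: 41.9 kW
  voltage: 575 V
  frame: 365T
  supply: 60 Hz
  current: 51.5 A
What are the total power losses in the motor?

5490 W

P_in = √3·V·I·cosφ = 1.732×575×51.5×0.924 = 47391 W
P_out = 41900 W
Losses = P_in − P_out = 47391 − 41900 = 5491 W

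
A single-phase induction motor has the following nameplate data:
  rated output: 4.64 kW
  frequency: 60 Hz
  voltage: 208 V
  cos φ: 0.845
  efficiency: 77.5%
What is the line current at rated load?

34.1 A

P_out = 4.64 kW = 4640 W
P_in = P_out / η = 4640 / 0.775 = 5987 W
I = P_in / (V·cosφ) = 5987 / (208 × 0.845) = 34.1 A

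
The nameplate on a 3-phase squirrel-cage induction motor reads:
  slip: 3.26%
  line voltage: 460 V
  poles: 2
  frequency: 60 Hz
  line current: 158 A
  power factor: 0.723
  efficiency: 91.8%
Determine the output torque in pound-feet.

169 lb·ft

P_in = √3·V·I·cosφ = 1.732 × 460 × 158 × 0.723 = 91013 W
P_out = η·P_in = 0.918 × 91013 = 83550 W
n_s = 120×60/2 = 3600 rpm; n = 3600×(1−0.0326) = 3483 rpm
ω = 2π×3483/60 = 364.7 rad/s
τ = P_out/ω = 83550/364.7 = 229.1 N·m
In lb·ft: 229.1/1.356 = 169 lb·ft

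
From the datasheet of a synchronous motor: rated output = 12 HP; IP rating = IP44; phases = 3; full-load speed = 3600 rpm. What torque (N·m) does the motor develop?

P_out = 12 × 746 = 8952 W
ω = 2π × 3600/60 = 377 rad/s
τ = P_out/ω = 8952/377 = 23.7 N·m

23.7 N·m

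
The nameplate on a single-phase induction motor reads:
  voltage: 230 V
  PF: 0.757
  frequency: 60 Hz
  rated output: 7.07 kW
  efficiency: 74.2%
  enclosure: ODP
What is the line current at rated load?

P_out = 7.07 kW = 7070 W
P_in = P_out / η = 7070 / 0.742 = 9528 W
I = P_in / (V·cosφ) = 9528 / (230 × 0.757) = 54.7 A

54.7 A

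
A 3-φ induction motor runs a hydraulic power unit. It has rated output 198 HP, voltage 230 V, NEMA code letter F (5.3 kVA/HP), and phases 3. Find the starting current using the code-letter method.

2630 A

S_LR = 5.3 × 198 = 1049.4 kVA
I_LR = S_LR/(√3·V_L) = 1049400/(1.732×230) = 2630 A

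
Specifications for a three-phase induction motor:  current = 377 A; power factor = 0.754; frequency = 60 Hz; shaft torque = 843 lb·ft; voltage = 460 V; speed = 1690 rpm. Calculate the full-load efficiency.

τ = 843 lb·ft × 1.356 = 1143 N·m
ω = 2π × 1690/60 = 177 rad/s; P_out = τω = 1143 × 177 = 202311 W
P_in = √3·V_L·I_L·cosφ = 1.732 × 460 × 377 × 0.754 = 226474 W
η = P_out / P_in = 202311 / 226474 = 0.893 = 89.3%

89.3 %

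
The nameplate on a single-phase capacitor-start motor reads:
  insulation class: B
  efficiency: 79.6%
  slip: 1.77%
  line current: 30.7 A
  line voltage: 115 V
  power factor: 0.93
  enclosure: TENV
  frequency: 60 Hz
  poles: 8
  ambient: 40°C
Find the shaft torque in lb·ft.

P_in = V·I·cosφ = 115 × 30.7 × 0.93 = 3283 W
P_out = η·P_in = 0.796 × 3283 = 2613 W
n_s = 120×60/8 = 900 rpm; n = 900×(1−0.0177) = 884 rpm
ω = 2π×884/60 = 92.57 rad/s
τ = P_out/ω = 2613/92.57 = 28.23 N·m
In lb·ft: 28.23/1.356 = 20.8 lb·ft

20.8 lb·ft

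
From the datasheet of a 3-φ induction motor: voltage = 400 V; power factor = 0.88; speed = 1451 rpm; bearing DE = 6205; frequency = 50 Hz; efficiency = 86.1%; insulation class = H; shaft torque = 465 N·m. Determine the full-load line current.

135 A

ω = 2π×1451/60 = 151.9 rad/s; P_out = τω = 465 × 151.9 = 70634 W
P_in = P_out / η = 70634 / 0.861 = 82037 W
I_L = P_in / (√3·V_L·cosφ) = 82037 / (1.732 × 400 × 0.88) = 135 A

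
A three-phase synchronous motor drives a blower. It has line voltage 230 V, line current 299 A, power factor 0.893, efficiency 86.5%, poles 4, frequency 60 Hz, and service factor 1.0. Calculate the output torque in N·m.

488 N·m

P_in = √3·V·I·cosφ = 1.732 × 230 × 299 × 0.893 = 106365 W
P_out = η·P_in = 0.865 × 106365 = 92006 W
n = n_s = 120×60/4 = 1800 rpm (synchronous)
ω = 2π×1800/60 = 188.5 rad/s
τ = P_out/ω = 92006/188.5 = 488 N·m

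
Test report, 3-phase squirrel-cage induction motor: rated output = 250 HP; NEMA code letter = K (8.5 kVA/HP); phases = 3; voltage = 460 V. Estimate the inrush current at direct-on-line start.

S_LR = 8.5 × 250 = 2125 kVA
I_LR = S_LR/(√3·V_L) = 2125000/(1.732×460) = 2670 A

2670 A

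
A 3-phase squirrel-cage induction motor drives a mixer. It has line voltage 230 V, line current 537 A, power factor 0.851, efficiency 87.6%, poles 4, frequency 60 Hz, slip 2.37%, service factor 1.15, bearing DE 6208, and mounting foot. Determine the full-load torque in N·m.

P_in = √3·V·I·cosφ = 1.732 × 230 × 537 × 0.851 = 182045 W
P_out = η·P_in = 0.876 × 182045 = 159471 W
n_s = 120×60/4 = 1800 rpm; n = 1800×(1−0.0237) = 1757 rpm
ω = 2π×1757/60 = 184 rad/s
τ = P_out/ω = 159471/184 = 867 N·m

867 N·m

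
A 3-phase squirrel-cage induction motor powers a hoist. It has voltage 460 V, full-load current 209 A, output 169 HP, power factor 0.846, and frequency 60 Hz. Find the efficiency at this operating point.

P_out = 169 × 746 = 126074 W
P_in = √3·V_L·I_L·cosφ = 1.732 × 460 × 209 × 0.846 = 140871 W
η = P_out / P_in = 126074 / 140871 = 0.895 = 89.5%

89.5 %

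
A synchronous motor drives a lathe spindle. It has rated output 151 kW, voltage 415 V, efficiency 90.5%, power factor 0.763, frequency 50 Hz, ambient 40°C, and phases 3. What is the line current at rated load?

P_out = 151 kW = 151000 W
P_in = P_out / η = 151000 / 0.905 = 166851 W
I_L = P_in / (√3·V_L·cosφ) = 166851 / (1.732 × 415 × 0.763) = 304 A

304 A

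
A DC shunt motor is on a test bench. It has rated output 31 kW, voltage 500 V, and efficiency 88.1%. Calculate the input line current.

70.4 A

P_out = 31 kW = 31000 W
P_in = P_out / η = 31000 / 0.881 = 35187 W
I = P_in / V = 35187 / 500 = 70.4 A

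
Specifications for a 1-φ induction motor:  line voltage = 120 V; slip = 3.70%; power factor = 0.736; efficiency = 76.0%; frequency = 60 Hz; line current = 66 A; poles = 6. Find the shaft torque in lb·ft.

P_in = V·I·cosφ = 120 × 66 × 0.736 = 5829 W
P_out = η·P_in = 0.76 × 5829 = 4430 W
n_s = 120×60/6 = 1200 rpm; n = 1200×(1−0.037) = 1156 rpm
ω = 2π×1156/60 = 121.1 rad/s
τ = P_out/ω = 4430/121.1 = 36.58 N·m
In lb·ft: 36.58/1.356 = 27 lb·ft

27 lb·ft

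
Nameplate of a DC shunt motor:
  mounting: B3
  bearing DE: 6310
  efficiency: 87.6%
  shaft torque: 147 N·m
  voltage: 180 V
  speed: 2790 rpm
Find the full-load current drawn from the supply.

ω = 2π×2790/60 = 292.2 rad/s; P_out = τω = 147 × 292.2 = 42953 W
P_in = P_out / η = 42953 / 0.876 = 49033 W
I = P_in / V = 49033 / 180 = 272 A

272 A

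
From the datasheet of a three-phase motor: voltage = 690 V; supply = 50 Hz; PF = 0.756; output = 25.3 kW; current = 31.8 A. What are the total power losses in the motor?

3.43 kW

P_in = √3·V·I·cosφ = 1.732×690×31.8×0.756 = 28731 W
P_out = 25300 W
Losses = P_in − P_out = 28731 − 25300 = 3431 W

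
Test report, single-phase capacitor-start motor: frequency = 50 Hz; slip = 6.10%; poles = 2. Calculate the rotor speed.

n_s = 120f/p = 120×50/2 = 3000 rpm
n = n_s(1 − s) = 3000 × (1 − 0.061) = 2817 rpm

2817 rpm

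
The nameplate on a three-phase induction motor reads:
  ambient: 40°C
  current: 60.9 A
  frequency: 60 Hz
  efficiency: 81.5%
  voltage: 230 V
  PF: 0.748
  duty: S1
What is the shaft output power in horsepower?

19.8 HP

P_in = √3·V·I·cosφ = 1.732 × 230 × 60.9 × 0.748 = 18147 W
P_out = η·P_in = 0.815 × 18147 = 14790 W
= 14790/746 = 19.8 HP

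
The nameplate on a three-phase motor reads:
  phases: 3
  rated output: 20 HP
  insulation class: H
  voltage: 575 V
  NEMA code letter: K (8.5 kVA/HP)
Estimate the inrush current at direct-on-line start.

171 A

S_LR = 8.5 × 20 = 170 kVA
I_LR = S_LR/(√3·V_L) = 170000/(1.732×575) = 171 A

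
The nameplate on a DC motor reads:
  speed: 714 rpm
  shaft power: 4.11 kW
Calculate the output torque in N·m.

ω = 2π × 714/60 = 74.77 rad/s
τ = P/ω = 4110/74.77 = 55 N·m

55 N·m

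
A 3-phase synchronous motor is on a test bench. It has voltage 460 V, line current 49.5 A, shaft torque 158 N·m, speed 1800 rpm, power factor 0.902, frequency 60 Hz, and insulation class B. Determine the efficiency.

83.7 %

ω = 2π × 1800/60 = 188.5 rad/s; P_out = τω = 158 × 188.5 = 29783 W
P_in = √3·V_L·I_L·cosφ = 1.732 × 460 × 49.5 × 0.902 = 35573 W
η = P_out / P_in = 29783 / 35573 = 0.837 = 83.7%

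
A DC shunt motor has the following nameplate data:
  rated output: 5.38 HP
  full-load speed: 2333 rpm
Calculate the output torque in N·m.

16.4 N·m

P_out = 5.38 × 746 = 4013 W
ω = 2π × 2333/60 = 244.3 rad/s
τ = P_out/ω = 4013/244.3 = 16.4 N·m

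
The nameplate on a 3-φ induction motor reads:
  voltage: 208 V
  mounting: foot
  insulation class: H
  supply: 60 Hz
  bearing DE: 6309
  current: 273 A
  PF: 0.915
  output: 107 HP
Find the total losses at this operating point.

P_in = √3·V·I·cosφ = 1.732×208×273×0.915 = 89990 W
P_out = 107×746 = 79822 W
Losses = P_in − P_out = 89990 − 79822 = 10168 W

10200 W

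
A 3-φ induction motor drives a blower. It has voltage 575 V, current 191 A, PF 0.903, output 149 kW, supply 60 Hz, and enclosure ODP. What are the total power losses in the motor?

P_in = √3·V·I·cosφ = 1.732×575×191×0.903 = 171766 W
P_out = 149000 W
Losses = P_in − P_out = 171766 − 149000 = 22766 W

22.8 kW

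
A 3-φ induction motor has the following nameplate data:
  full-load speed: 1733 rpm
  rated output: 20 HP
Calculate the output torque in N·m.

82.2 N·m

P_out = 20 × 746 = 14920 W
ω = 2π × 1733/60 = 181.5 rad/s
τ = P_out/ω = 14920/181.5 = 82.2 N·m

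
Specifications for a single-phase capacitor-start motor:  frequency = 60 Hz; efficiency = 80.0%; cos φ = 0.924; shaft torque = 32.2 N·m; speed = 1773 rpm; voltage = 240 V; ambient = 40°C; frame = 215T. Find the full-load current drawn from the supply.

33.7 A

ω = 2π×1773/60 = 185.7 rad/s; P_out = τω = 32.2 × 185.7 = 5980 W
P_in = P_out / η = 5980 / 0.800 = 7475 W
I = P_in / (V·cosφ) = 7475 / (240 × 0.924) = 33.7 A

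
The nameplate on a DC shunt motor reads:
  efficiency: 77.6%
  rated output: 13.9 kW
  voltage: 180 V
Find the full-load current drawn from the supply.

99.5 A

P_out = 13.9 kW = 13900 W
P_in = P_out / η = 13900 / 0.776 = 17912 W
I = P_in / V = 17912 / 180 = 99.5 A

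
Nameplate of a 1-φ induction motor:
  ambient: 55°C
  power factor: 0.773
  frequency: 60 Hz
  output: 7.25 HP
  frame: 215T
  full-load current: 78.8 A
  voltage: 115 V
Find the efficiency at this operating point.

P_out = 7.25 × 746 = 5409 W
P_in = V·I·cosφ = 115 × 78.8 × 0.773 = 7005 W
η = P_out / P_in = 5409 / 7005 = 0.772 = 77.2%

77.2 %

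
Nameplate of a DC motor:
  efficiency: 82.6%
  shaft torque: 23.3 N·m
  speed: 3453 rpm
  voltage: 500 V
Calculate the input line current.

20.4 A

ω = 2π×3453/60 = 361.6 rad/s; P_out = τω = 23.3 × 361.6 = 8425 W
P_in = P_out / η = 8425 / 0.826 = 10200 W
I = P_in / V = 10200 / 500 = 20.4 A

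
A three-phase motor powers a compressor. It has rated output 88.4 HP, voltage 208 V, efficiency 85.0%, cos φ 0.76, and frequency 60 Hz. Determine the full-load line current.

283 A

P_out = 88.4 × 746 = 65946 W
P_in = P_out / η = 65946 / 0.850 = 77584 W
I_L = P_in / (√3·V_L·cosφ) = 77584 / (1.732 × 208 × 0.76) = 283 A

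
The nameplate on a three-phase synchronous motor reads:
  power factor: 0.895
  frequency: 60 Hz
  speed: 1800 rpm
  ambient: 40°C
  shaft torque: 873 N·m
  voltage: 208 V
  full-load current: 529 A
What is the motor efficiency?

96.5 %

ω = 2π × 1800/60 = 188.5 rad/s; P_out = τω = 873 × 188.5 = 164561 W
P_in = √3·V_L·I_L·cosφ = 1.732 × 208 × 529 × 0.895 = 170565 W
η = P_out / P_in = 164561 / 170565 = 0.965 = 96.5%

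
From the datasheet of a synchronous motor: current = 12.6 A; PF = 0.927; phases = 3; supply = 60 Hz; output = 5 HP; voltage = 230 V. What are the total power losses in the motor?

P_in = √3·V·I·cosφ = 1.732×230×12.6×0.927 = 4653 W
P_out = 5×746 = 3730 W
Losses = P_in − P_out = 4653 − 3730 = 923 W

923 W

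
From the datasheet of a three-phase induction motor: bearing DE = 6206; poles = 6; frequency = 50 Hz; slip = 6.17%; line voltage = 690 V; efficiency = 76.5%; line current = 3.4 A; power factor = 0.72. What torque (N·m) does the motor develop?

P_in = √3·V·I·cosφ = 1.732 × 690 × 3.4 × 0.72 = 2926 W
P_out = η·P_in = 0.765 × 2926 = 2238 W
n_s = 120×50/6 = 1000 rpm; n = 1000×(1−0.0617) = 938 rpm
ω = 2π×938/60 = 98.23 rad/s
τ = P_out/ω = 2238/98.23 = 22.8 N·m

22.8 N·m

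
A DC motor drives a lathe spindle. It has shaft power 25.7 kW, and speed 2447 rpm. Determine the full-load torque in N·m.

ω = 2π × 2447/60 = 256.2 rad/s
τ = P/ω = 25700/256.2 = 100 N·m

100 N·m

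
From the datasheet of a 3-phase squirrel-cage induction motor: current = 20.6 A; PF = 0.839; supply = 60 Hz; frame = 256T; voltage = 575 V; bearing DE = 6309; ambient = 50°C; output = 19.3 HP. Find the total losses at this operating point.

P_in = √3·V·I·cosφ = 1.732×575×20.6×0.839 = 17213 W
P_out = 19.3×746 = 14398 W
Losses = P_in − P_out = 17213 − 14398 = 2815 W

2.82 kW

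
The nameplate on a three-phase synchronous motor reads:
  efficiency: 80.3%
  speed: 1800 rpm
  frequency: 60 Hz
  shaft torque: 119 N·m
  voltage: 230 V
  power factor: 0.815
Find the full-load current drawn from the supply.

ω = 2π×1800/60 = 188.5 rad/s; P_out = τω = 119 × 188.5 = 22432 W
P_in = P_out / η = 22432 / 0.803 = 27935 W
I_L = P_in / (√3·V_L·cosφ) = 27935 / (1.732 × 230 × 0.815) = 86 A

86 A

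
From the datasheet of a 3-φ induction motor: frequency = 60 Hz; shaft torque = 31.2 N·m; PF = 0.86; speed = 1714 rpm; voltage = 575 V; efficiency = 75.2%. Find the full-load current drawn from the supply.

ω = 2π×1714/60 = 179.5 rad/s; P_out = τω = 31.2 × 179.5 = 5600 W
P_in = P_out / η = 5600 / 0.752 = 7447 W
I_L = P_in / (√3·V_L·cosφ) = 7447 / (1.732 × 575 × 0.86) = 8.69 A

8.69 A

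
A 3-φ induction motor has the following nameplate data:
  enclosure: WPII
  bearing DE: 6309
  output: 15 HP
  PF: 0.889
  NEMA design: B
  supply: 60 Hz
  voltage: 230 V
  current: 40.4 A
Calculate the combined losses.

P_in = √3·V·I·cosφ = 1.732×230×40.4×0.889 = 14307 W
P_out = 15×746 = 11190 W
Losses = P_in − P_out = 14307 − 11190 = 3117 W

3.12 kW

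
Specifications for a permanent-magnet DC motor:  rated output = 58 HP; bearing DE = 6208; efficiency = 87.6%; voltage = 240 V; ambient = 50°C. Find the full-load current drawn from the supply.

P_out = 58 × 746 = 43268 W
P_in = P_out / η = 43268 / 0.876 = 49393 W
I = P_in / V = 49393 / 240 = 206 A

206 A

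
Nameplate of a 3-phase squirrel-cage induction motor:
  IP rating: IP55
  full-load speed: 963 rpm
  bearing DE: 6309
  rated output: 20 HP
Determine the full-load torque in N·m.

P_out = 20 × 746 = 14920 W
ω = 2π × 963/60 = 100.8 rad/s
τ = P_out/ω = 14920/100.8 = 148 N·m

148 N·m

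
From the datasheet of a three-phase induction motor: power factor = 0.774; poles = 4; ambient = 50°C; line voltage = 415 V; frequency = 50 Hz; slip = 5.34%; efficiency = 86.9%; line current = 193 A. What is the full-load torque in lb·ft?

463 lb·ft

P_in = √3·V·I·cosφ = 1.732 × 415 × 193 × 0.774 = 107373 W
P_out = η·P_in = 0.869 × 107373 = 93307 W
n_s = 120×50/4 = 1500 rpm; n = 1500×(1−0.0534) = 1420 rpm
ω = 2π×1420/60 = 148.7 rad/s
τ = P_out/ω = 93307/148.7 = 627.5 N·m
In lb·ft: 627.5/1.356 = 463 lb·ft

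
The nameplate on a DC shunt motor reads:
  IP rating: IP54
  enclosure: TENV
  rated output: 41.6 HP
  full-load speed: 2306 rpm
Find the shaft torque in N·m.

P_out = 41.6 × 746 = 31034 W
ω = 2π × 2306/60 = 241.5 rad/s
τ = P_out/ω = 31034/241.5 = 129 N·m

129 N·m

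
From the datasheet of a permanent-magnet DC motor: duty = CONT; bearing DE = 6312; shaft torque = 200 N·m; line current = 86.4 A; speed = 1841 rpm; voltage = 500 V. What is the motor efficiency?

89.3 %

ω = 2π × 1841/60 = 192.8 rad/s; P_out = τω = 200 × 192.8 = 38560 W
P_in = V·I = 500 × 86.4 = 43200 W
η = P_out / P_in = 38560 / 43200 = 0.893 = 89.3%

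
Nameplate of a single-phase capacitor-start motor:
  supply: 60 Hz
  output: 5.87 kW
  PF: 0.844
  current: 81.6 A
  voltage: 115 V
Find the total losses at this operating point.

2.05 kW

P_in = V·I·cosφ = 115×81.6×0.844 = 7920 W
P_out = 5870 W
Losses = P_in − P_out = 7920 − 5870 = 2050 W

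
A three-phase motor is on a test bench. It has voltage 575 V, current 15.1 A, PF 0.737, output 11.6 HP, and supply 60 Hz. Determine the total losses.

2.43 kW

P_in = √3·V·I·cosφ = 1.732×575×15.1×0.737 = 11083 W
P_out = 11.6×746 = 8654 W
Losses = P_in − P_out = 11083 − 8654 = 2429 W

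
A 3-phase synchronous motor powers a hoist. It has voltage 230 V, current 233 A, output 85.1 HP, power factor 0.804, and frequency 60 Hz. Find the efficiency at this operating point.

85.1 %

P_out = 85.1 × 746 = 63485 W
P_in = √3·V_L·I_L·cosφ = 1.732 × 230 × 233 × 0.804 = 74626 W
η = P_out / P_in = 63485 / 74626 = 0.851 = 85.1%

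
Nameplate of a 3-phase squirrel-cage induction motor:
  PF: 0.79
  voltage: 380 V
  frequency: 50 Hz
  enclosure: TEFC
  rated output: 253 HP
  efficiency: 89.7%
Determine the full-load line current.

405 A

P_out = 253 × 746 = 188738 W
P_in = P_out / η = 188738 / 0.897 = 210410 W
I_L = P_in / (√3·V_L·cosφ) = 210410 / (1.732 × 380 × 0.79) = 405 A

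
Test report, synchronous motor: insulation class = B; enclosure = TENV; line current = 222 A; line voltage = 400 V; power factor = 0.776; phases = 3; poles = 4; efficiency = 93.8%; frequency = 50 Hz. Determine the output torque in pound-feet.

526 lb·ft

P_in = √3·V·I·cosφ = 1.732 × 400 × 222 × 0.776 = 119350 W
P_out = η·P_in = 0.938 × 119350 = 111950 W
n = n_s = 120×50/4 = 1500 rpm (synchronous)
ω = 2π×1500/60 = 157.1 rad/s
τ = P_out/ω = 111950/157.1 = 712.6 N·m
In lb·ft: 712.6/1.356 = 526 lb·ft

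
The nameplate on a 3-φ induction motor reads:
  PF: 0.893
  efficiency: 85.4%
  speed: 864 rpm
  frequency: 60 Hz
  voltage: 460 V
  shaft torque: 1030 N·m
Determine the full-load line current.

ω = 2π×864/60 = 90.48 rad/s; P_out = τω = 1030 × 90.48 = 93194 W
P_in = P_out / η = 93194 / 0.854 = 109126 W
I_L = P_in / (√3·V_L·cosφ) = 109126 / (1.732 × 460 × 0.893) = 153 A

153 A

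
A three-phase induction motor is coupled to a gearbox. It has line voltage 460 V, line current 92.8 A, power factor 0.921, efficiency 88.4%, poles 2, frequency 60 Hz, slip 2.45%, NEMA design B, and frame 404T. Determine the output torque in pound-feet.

121 lb·ft

P_in = √3·V·I·cosφ = 1.732 × 460 × 92.8 × 0.921 = 68095 W
P_out = η·P_in = 0.884 × 68095 = 60196 W
n_s = 120×60/2 = 3600 rpm; n = 3600×(1−0.0245) = 3512 rpm
ω = 2π×3512/60 = 367.8 rad/s
τ = P_out/ω = 60196/367.8 = 163.7 N·m
In lb·ft: 163.7/1.356 = 121 lb·ft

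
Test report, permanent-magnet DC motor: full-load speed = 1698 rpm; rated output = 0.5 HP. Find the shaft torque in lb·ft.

P_out = 0.5 × 746 = 373 W
ω = 2π × 1698/60 = 177.8 rad/s
τ = P_out/ω = 373/177.8 = 2.098 N·m
In lb·ft: 2.098/1.356 = 1.55 lb·ft

1.55 lb·ft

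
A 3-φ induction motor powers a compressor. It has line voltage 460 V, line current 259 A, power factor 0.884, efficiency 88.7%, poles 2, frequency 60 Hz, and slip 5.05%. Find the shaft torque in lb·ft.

P_in = √3·V·I·cosφ = 1.732 × 460 × 259 × 0.884 = 182414 W
P_out = η·P_in = 0.887 × 182414 = 161801 W
n_s = 120×60/2 = 3600 rpm; n = 3600×(1−0.0505) = 3418 rpm
ω = 2π×3418/60 = 357.9 rad/s
τ = P_out/ω = 161801/357.9 = 452.1 N·m
In lb·ft: 452.1/1.356 = 333 lb·ft

333 lb·ft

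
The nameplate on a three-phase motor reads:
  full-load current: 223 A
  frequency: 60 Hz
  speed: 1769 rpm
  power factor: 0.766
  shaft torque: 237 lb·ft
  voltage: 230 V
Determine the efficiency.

τ = 237 lb·ft × 1.356 = 321.4 N·m
ω = 2π × 1769/60 = 185.2 rad/s; P_out = τω = 321.4 × 185.2 = 59523 W
P_in = √3·V_L·I_L·cosφ = 1.732 × 230 × 223 × 0.766 = 68047 W
η = P_out / P_in = 59523 / 68047 = 0.875 = 87.5%

87.5 %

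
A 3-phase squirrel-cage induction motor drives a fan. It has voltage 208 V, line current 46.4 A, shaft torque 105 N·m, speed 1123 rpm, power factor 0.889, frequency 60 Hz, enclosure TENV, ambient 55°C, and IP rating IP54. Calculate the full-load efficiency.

ω = 2π × 1123/60 = 117.6 rad/s; P_out = τω = 105 × 117.6 = 12348 W
P_in = √3·V_L·I_L·cosφ = 1.732 × 208 × 46.4 × 0.889 = 14860 W
η = P_out / P_in = 12348 / 14860 = 0.831 = 83.1%

83.1 %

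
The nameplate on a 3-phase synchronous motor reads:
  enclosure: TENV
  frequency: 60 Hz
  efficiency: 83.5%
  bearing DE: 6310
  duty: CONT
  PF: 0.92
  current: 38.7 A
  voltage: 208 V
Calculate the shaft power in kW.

P_in = √3·V·I·cosφ = 1.732 × 208 × 38.7 × 0.92 = 12827 W
P_out = η·P_in = 0.835 × 12827 = 10711 W

10.7 kW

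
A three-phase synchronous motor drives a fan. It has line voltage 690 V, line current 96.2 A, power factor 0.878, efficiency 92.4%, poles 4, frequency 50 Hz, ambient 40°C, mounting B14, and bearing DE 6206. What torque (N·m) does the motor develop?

594 N·m

P_in = √3·V·I·cosφ = 1.732 × 690 × 96.2 × 0.878 = 100941 W
P_out = η·P_in = 0.924 × 100941 = 93269 W
n = n_s = 120×50/4 = 1500 rpm (synchronous)
ω = 2π×1500/60 = 157.1 rad/s
τ = P_out/ω = 93269/157.1 = 594 N·m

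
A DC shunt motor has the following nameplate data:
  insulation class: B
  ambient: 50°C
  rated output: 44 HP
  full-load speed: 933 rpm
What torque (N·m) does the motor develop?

336 N·m

P_out = 44 × 746 = 32824 W
ω = 2π × 933/60 = 97.7 rad/s
τ = P_out/ω = 32824/97.7 = 336 N·m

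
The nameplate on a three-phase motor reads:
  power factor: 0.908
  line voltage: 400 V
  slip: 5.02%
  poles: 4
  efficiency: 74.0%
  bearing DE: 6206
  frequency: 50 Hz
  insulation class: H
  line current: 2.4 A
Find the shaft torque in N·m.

7.49 N·m

P_in = √3·V·I·cosφ = 1.732 × 400 × 2.4 × 0.908 = 1510 W
P_out = η·P_in = 0.74 × 1510 = 1117 W
n_s = 120×50/4 = 1500 rpm; n = 1500×(1−0.0502) = 1425 rpm
ω = 2π×1425/60 = 149.2 rad/s
τ = P_out/ω = 1117/149.2 = 7.49 N·m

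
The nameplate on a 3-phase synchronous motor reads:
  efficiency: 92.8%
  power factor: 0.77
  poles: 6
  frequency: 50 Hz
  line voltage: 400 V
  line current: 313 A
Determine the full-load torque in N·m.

P_in = √3·V·I·cosφ = 1.732 × 400 × 313 × 0.77 = 166972 W
P_out = η·P_in = 0.928 × 166972 = 154950 W
n = n_s = 120×50/6 = 1000 rpm (synchronous)
ω = 2π×1000/60 = 104.7 rad/s
τ = P_out/ω = 154950/104.7 = 1480 N·m

1480 N·m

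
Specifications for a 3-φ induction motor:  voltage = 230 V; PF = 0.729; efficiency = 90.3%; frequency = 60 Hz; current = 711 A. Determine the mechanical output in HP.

P_in = √3·V·I·cosφ = 1.732 × 230 × 711 × 0.729 = 206478 W
P_out = η·P_in = 0.903 × 206478 = 186450 W
= 186450/746 = 250 HP

250 HP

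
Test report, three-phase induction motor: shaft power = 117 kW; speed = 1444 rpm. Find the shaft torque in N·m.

ω = 2π × 1444/60 = 151.2 rad/s
τ = P/ω = 117000/151.2 = 774 N·m

774 N·m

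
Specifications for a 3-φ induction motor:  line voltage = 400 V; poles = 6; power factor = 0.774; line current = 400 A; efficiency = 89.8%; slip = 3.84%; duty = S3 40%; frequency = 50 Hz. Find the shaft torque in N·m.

1910 N·m

P_in = √3·V·I·cosφ = 1.732 × 400 × 400 × 0.774 = 214491 W
P_out = η·P_in = 0.898 × 214491 = 192613 W
n_s = 120×50/6 = 1000 rpm; n = 1000×(1−0.0384) = 962 rpm
ω = 2π×962/60 = 100.7 rad/s
τ = P_out/ω = 192613/100.7 = 1910 N·m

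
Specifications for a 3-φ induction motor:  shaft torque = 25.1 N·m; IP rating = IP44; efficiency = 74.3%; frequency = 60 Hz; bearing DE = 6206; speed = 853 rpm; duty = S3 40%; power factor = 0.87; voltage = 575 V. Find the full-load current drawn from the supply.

ω = 2π×853/60 = 89.33 rad/s; P_out = τω = 25.1 × 89.33 = 2242 W
P_in = P_out / η = 2242 / 0.743 = 3017 W
I_L = P_in / (√3·V_L·cosφ) = 3017 / (1.732 × 575 × 0.87) = 3.48 A

3.48 A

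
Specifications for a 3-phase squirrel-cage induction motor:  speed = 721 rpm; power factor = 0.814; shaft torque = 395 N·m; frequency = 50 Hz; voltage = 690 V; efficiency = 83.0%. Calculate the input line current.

ω = 2π×721/60 = 75.5 rad/s; P_out = τω = 395 × 75.5 = 29823 W
P_in = P_out / η = 29823 / 0.830 = 35931 W
I_L = P_in / (√3·V_L·cosφ) = 35931 / (1.732 × 690 × 0.814) = 36.9 A

36.9 A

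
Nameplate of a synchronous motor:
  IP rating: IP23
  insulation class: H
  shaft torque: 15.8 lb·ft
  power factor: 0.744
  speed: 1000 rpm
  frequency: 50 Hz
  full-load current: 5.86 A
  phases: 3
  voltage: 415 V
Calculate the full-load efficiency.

τ = 15.8 lb·ft × 1.356 = 21.42 N·m
ω = 2π × 1000/60 = 104.7 rad/s; P_out = τω = 21.42 × 104.7 = 2243 W
P_in = √3·V_L·I_L·cosφ = 1.732 × 415 × 5.86 × 0.744 = 3134 W
η = P_out / P_in = 2243 / 3134 = 0.716 = 71.6%

71.6 %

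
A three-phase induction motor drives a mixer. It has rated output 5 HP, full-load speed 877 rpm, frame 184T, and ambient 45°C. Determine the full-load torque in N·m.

40.6 N·m

P_out = 5 × 746 = 3730 W
ω = 2π × 877/60 = 91.84 rad/s
τ = P_out/ω = 3730/91.84 = 40.6 N·m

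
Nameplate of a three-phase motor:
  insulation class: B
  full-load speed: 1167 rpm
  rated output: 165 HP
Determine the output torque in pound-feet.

743 lb·ft

P_out = 165 × 746 = 123090 W
ω = 2π × 1167/60 = 122.2 rad/s
τ = P_out/ω = 123090/122.2 = 1007 N·m
In lb·ft: 1007/1.356 = 743 lb·ft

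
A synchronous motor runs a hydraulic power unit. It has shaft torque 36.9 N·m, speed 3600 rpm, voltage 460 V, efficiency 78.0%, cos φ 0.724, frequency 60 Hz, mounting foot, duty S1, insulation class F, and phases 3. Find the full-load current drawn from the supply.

30.9 A

ω = 2π×3600/60 = 377 rad/s; P_out = τω = 36.9 × 377 = 13911 W
P_in = P_out / η = 13911 / 0.780 = 17835 W
I_L = P_in / (√3·V_L·cosφ) = 17835 / (1.732 × 460 × 0.724) = 30.9 A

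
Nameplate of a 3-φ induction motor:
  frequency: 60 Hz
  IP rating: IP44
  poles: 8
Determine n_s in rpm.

n_s = 120f/p = 120×60/8 = 900 rpm

900 rpm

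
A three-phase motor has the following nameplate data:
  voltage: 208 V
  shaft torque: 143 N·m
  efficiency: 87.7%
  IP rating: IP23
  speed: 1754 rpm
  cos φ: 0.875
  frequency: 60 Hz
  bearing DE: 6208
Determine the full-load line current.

95 A

ω = 2π×1754/60 = 183.7 rad/s; P_out = τω = 143 × 183.7 = 26269 W
P_in = P_out / η = 26269 / 0.877 = 29953 W
I_L = P_in / (√3·V_L·cosφ) = 29953 / (1.732 × 208 × 0.875) = 95 A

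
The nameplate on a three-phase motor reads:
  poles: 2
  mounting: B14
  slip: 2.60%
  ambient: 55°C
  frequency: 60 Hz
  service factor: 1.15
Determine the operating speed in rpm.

3506 rpm

n_s = 120f/p = 120×60/2 = 3600 rpm
n = n_s(1 − s) = 3600 × (1 − 0.026) = 3506 rpm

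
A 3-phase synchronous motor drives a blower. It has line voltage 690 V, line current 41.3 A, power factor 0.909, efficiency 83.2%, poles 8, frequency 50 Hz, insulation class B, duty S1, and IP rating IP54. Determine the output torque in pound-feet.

P_in = √3·V·I·cosφ = 1.732 × 690 × 41.3 × 0.909 = 44865 W
P_out = η·P_in = 0.832 × 44865 = 37328 W
n = n_s = 120×50/8 = 750 rpm (synchronous)
ω = 2π×750/60 = 78.54 rad/s
τ = P_out/ω = 37328/78.54 = 475.3 N·m
In lb·ft: 475.3/1.356 = 351 lb·ft

351 lb·ft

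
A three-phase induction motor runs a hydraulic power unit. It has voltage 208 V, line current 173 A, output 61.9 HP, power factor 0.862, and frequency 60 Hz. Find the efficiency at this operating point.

86.0 %

P_out = 61.9 × 746 = 46177 W
P_in = √3·V_L·I_L·cosφ = 1.732 × 208 × 173 × 0.862 = 53724 W
η = P_out / P_in = 46177 / 53724 = 0.860 = 86.0%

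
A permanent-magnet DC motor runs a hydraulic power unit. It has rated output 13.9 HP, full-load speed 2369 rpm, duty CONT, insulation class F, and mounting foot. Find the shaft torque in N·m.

P_out = 13.9 × 746 = 10369 W
ω = 2π × 2369/60 = 248.1 rad/s
τ = P_out/ω = 10369/248.1 = 41.8 N·m

41.8 N·m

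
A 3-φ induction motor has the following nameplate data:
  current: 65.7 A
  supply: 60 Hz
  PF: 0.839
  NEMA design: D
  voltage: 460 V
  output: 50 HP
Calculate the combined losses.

6.62 kW

P_in = √3·V·I·cosφ = 1.732×460×65.7×0.839 = 43917 W
P_out = 50×746 = 37300 W
Losses = P_in − P_out = 43917 − 37300 = 6617 W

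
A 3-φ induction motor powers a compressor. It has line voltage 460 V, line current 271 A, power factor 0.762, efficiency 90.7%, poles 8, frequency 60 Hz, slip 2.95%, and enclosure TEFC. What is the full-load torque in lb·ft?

1200 lb·ft

P_in = √3·V·I·cosφ = 1.732 × 460 × 271 × 0.762 = 164524 W
P_out = η·P_in = 0.907 × 164524 = 149223 W
n_s = 120×60/8 = 900 rpm; n = 900×(1−0.0295) = 873 rpm
ω = 2π×873/60 = 91.42 rad/s
τ = P_out/ω = 149223/91.42 = 1632 N·m
In lb·ft: 1632/1.356 = 1200 lb·ft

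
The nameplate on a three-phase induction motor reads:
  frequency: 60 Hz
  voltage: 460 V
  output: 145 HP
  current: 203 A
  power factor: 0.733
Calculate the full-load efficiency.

91.2 %

P_out = 145 × 746 = 108170 W
P_in = √3·V_L·I_L·cosφ = 1.732 × 460 × 203 × 0.733 = 118551 W
η = P_out / P_in = 108170 / 118551 = 0.912 = 91.2%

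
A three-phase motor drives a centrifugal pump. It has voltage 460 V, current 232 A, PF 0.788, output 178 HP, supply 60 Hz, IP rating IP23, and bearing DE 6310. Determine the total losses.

P_in = √3·V·I·cosφ = 1.732×460×232×0.788 = 145653 W
P_out = 178×746 = 132788 W
Losses = P_in − P_out = 145653 − 132788 = 12865 W

12900 W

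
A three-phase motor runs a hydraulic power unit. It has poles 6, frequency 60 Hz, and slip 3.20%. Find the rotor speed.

1162 rpm

n_s = 120f/p = 120×60/6 = 1200 rpm
n = n_s(1 − s) = 1200 × (1 − 0.032) = 1162 rpm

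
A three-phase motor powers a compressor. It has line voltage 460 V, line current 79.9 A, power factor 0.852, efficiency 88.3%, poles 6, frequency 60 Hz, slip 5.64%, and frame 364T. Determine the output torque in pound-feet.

298 lb·ft

P_in = √3·V·I·cosφ = 1.732 × 460 × 79.9 × 0.852 = 54237 W
P_out = η·P_in = 0.883 × 54237 = 47891 W
n_s = 120×60/6 = 1200 rpm; n = 1200×(1−0.0564) = 1132 rpm
ω = 2π×1132/60 = 118.5 rad/s
τ = P_out/ω = 47891/118.5 = 404.1 N·m
In lb·ft: 404.1/1.356 = 298 lb·ft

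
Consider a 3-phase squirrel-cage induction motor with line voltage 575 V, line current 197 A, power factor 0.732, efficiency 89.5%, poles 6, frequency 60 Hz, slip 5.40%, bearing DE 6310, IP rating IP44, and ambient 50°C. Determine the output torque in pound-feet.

797 lb·ft

P_in = √3·V·I·cosφ = 1.732 × 575 × 197 × 0.732 = 143613 W
P_out = η·P_in = 0.895 × 143613 = 128534 W
n_s = 120×60/6 = 1200 rpm; n = 1200×(1−0.054) = 1135 rpm
ω = 2π×1135/60 = 118.9 rad/s
τ = P_out/ω = 128534/118.9 = 1081 N·m
In lb·ft: 1081/1.356 = 797 lb·ft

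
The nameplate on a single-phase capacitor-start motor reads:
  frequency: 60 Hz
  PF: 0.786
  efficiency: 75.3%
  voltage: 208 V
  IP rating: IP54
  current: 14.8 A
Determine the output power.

P_in = V·I·cosφ = 208 × 14.8 × 0.786 = 2420 W
P_out = η·P_in = 0.753 × 2420 = 1822 W

1.82 kW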